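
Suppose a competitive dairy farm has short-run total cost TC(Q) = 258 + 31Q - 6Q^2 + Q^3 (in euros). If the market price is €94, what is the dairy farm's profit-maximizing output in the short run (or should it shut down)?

Produce at Q = 7

Strip out fixed cost: VC = 31Q - 6Q^2 + Q^3. Then AVC = 31 - 6Q + Q^2 and MC = 31 - 12Q + 3Q^2.
AVC hits its minimum where MC = AVC, at Q = 3, giving min AVC = 31 - 6·3 + 3^2 = €22.
Since P = €94 ≥ min AVC = €22, price covers variable cost and the firm should produce.
P = MC gives -63 - 12Q + 3Q^2 = 0, with roots -3 and 7. Take the larger (rising MC): Q* = 7.
Check: AVC at Q = 7 is €38 ≤ P, so revenue covers variable cost.
Profit = P·Q − TC = 94·7 − 524 = €134.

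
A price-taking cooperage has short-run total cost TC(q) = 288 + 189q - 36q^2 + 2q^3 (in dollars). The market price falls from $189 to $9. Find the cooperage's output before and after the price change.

AVC = 189 - 36q + 2q^2, minimized at q = 9 where min AVC = $27. MC = 189 - 72q + 6q^2.
At P = $189 ≥ min AVC, set P = MC on the rising branch: q = 12.
At P = $9 < min AVC = $27, price no longer covers variable cost at any output, so the firm shuts down: q = 0.

Output falls from 12 to 0 (the firm shuts down)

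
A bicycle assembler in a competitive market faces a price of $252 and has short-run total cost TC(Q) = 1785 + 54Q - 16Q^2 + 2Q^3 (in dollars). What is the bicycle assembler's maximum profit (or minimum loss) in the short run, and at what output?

Profit = -$165 at Q = 9

AVC = 54 - 16Q + 2Q^2; min AVC = $22 at Q = 4. Since P = $252 ≥ min AVC, the firm produces.
MC = 54 - 32Q + 6Q^2. Setting P = MC and taking the root on the rising branch gives Q* = 9.
TR = 252·9 = 2268. TC = 1785 + 648 = 2433. Profit = 2268 − 2433 = -$165.
Shutting down would mean losing the fixed cost of $1785, so operating at a loss of $165 is better by $1620.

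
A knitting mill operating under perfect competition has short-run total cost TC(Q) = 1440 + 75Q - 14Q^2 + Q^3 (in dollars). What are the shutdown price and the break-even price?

AVC = 75 - 14Q + Q^2; minimized at Q = 7, giving min AVC = $26. That is the shutdown price.
ATC = 1440/Q + 75 - 14Q + Q^2. Setting dATC/dQ = −1440/Q^2 − 14 + 2Q = 0 gives Q = 12 (since 2·12^3 − 14·12^2 = 1440).
min ATC = 1440/12 + 75 − 14·12 + 12^2 = $171. That is the break-even price.
Between these two prices the firm operates at a loss; above $171 it earns a profit.

Shutdown price = $26; break-even price = $171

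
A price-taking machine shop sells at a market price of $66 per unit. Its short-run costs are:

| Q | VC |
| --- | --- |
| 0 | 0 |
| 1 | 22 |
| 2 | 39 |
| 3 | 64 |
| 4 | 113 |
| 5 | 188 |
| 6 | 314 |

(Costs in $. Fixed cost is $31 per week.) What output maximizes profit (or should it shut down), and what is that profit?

Q = 4; profit = $120

Tabulate TR − TC: Q=0: -31; Q=1: 13; Q=2: 62; Q=3: 103; Q=4: 120; Q=5: 111; Q=6: 51.
Profit is maximized at Q = 4. AVC there is 113/4 = $28.25 ≤ P, so producing beats shutting down (which would give -$31).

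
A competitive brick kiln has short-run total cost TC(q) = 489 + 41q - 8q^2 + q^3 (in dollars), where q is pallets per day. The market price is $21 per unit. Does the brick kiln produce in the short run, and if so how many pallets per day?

Variable cost is VC = 41q - 8q^2 + q^3, so AVC = VC/q = 41 - 8q + q^2 and MC = dTC/dq = 41 - 16q + 3q^2.
AVC hits its minimum where MC = AVC, at q = 4, giving min AVC = 41 - 8·4 + 4^2 = $25.
Since P = $21 < min AVC = $25, price fails to cover variable cost at any output.
The firm minimizes its loss by shutting down and losing only its fixed cost of $489.

Shut down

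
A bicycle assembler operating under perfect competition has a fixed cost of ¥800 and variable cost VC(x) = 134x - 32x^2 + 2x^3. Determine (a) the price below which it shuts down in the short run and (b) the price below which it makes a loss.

Shutdown price = min AVC. AVC = 134 - 32x + 2x^2, with vertex at x = 8 and minimum ¥6.
ATC = 800/x + 134 - 32x + 2x^2. Setting dATC/dx = −800/x^2 − 32 + 4x = 0 gives x = 10 (since 4·10^3 − 32·10^2 = 800).
min ATC = 800/10 + 134 − 32·10 + 2·10^2 = ¥94. That is the break-even price.
For ¥6 ≤ P < ¥94 the firm produces at a loss; below ¥6 it shuts down.

Shutdown price = ¥6; break-even price = ¥94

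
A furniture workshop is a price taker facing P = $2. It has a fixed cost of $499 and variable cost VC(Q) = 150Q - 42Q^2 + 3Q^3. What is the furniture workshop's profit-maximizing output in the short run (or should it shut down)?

Shut down

Variable cost is VC = 150Q - 42Q^2 + 3Q^3, so AVC = VC/Q = 150 - 42Q + 3Q^2 and MC = dTC/dQ = 150 - 84Q + 9Q^2.
AVC is minimized where dAVC/dQ = -42 + 6Q = 0, at Q = 7; min AVC = 150 - 42·7 + 3·7^2 = $3.
P = $2 lies below min AVC = $3; no output level covers variable cost.
The firm minimizes its loss by shutting down and losing only its fixed cost of $499.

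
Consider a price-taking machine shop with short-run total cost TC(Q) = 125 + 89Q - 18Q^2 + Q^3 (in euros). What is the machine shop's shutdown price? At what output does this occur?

The firm shuts down when price falls below the minimum of average variable cost. AVC = VC/Q = 89 - 18Q + Q^2.
dAVC/dQ = -18 + 2Q = 0 gives Q = 9. min AVC = 89 - 18·9 + 9^2 = 8.
The firm shuts down for any P below €8.

€8 per unit, at Q = 9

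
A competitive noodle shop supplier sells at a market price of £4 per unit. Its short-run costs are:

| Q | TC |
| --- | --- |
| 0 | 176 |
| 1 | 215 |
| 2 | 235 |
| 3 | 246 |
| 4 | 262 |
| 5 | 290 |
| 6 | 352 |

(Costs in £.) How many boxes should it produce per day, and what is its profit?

Profit at each row (π = 4Q − TC): Q=0: -176; Q=1: -211; Q=2: -227; Q=3: -234; Q=4: -246; Q=5: -270; Q=6: -328.
Profit is highest at Q = 0. Equivalently, the lowest AVC in the table is 86/4 ≈ £21.50 at Q = 4, and P = £4 falls below it — price never covers variable cost, so the firm shuts down and loses only its fixed cost.

Q = 0 (shut down); profit = -£176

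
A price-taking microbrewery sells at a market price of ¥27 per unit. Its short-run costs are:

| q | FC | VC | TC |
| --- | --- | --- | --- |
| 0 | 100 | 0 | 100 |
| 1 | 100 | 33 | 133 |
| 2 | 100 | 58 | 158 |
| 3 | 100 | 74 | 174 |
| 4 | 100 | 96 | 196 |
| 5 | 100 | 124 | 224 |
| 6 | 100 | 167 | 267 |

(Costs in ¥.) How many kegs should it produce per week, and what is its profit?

q = 4; profit = -¥88

Profit at each row (π = 27q − TC): q=0: -100; q=1: -106; q=2: -104; q=3: -93; q=4: -88; q=5: -89; q=6: -105.
Profit is maximized at q = 4. AVC there is 96/4 = ¥24 ≤ P, so producing beats shutting down (which would give -¥100).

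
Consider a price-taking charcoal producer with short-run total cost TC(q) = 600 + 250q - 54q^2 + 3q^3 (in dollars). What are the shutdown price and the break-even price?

AVC = 250 - 54q + 3q^2; minimized at q = 9, giving min AVC = $7. That is the shutdown price.
ATC = 600/q + 250 - 54q + 3q^2. Setting dATC/dq = −600/q^2 − 54 + 6q = 0 gives q = 10 (since 6·10^3 − 54·10^2 = 600).
min ATC = 600/10 + 250 − 54·10 + 3·10^2 = $70. That is the break-even price.
Between these two prices the firm operates at a loss; above $70 it earns a profit.

Shutdown price = $7; break-even price = $70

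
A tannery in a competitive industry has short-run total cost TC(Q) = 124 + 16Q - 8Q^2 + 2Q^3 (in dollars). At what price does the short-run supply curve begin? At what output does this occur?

Short-run supply begins at min AVC. From VC = 16Q - 8Q^2 + 2Q^3, AVC = 16 - 8Q + 2Q^2.
dAVC/dQ = -8 + 4Q = 0 gives Q = 2. min AVC = 16 - 8·2 + 2·2^2 = 8.
The firm shuts down for any P below $8.

$8 per unit, at Q = 2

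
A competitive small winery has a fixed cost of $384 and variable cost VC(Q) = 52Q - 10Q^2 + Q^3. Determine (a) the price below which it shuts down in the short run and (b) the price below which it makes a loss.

Shutdown price = $27; break-even price = $84

AVC = 52 - 10Q + Q^2; minimized at Q = 5, giving min AVC = $27. That is the shutdown price.
ATC = 384/Q + 52 - 10Q + Q^2. Setting dATC/dQ = −384/Q^2 − 10 + 2Q = 0 gives Q = 8 (since 2·8^3 − 10·8^2 = 384).
min ATC = 384/8 + 52 − 10·8 + 8^2 = $84. That is the break-even price.
For $27 ≤ P < $84 the firm produces at a loss; below $27 it shuts down.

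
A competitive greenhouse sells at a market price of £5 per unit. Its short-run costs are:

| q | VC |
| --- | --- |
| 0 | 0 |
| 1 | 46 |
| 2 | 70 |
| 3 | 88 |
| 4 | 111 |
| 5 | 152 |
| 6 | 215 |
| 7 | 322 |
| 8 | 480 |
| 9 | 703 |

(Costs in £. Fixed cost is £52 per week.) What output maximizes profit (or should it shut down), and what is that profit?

q = 0 (shut down); profit = -£52

Compute π = P·q − TC at each output: q=0: -52; q=1: -93; q=2: -112; q=3: -125; q=4: -143; q=5: -179; q=6: -237; q=7: -339; q=8: -492; q=9: -710.
Profit is highest at q = 0. Equivalently, the lowest AVC in the table is 111/4 ≈ £27.75 at q = 4, and P = £5 falls below it — price never covers variable cost, so the firm shuts down and loses only its fixed cost.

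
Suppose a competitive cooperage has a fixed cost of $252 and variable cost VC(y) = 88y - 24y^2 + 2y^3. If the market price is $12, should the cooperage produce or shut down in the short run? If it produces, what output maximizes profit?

Strip out fixed cost: VC = 88y - 24y^2 + 2y^3. Then AVC = 88 - 24y + 2y^2 and MC = 88 - 48y + 6y^2.
AVC hits its minimum where MC = AVC, at y = 6, giving min AVC = 88 - 24·6 + 2·6^2 = $16.
P = $12 lies below min AVC = $16; no output level covers variable cost.
The firm minimizes its loss by shutting down and losing only its fixed cost of $252.

Shut down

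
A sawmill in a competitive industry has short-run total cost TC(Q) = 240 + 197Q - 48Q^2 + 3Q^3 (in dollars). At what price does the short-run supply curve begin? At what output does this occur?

Short-run supply begins at min AVC. From VC = 197Q - 48Q^2 + 3Q^3, AVC = 197 - 48Q + 3Q^2.
At the minimum of AVC, MC = AVC. MC = 197 - 96Q + 9Q^2; setting MC = AVC gives 6Q^2 - 48Q = 0, so Q = 8. min AVC = 5.
The firm shuts down for any P below $5.

$5 per unit, at Q = 8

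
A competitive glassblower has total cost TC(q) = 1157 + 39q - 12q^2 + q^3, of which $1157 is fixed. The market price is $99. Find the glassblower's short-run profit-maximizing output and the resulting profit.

Profit = -$357 at q = 10

AVC = 39 - 12q + q^2; min AVC = $3 at q = 6. Since P = $99 ≥ min AVC, the firm produces.
MC = 39 - 24q + 3q^2. Setting P = MC and taking the root on the rising branch gives q* = 10.
TR = 99·10 = 990. TC = 1157 + 190 = 1347. Profit = 990 − 1347 = -$357.
Shutting down would mean losing the fixed cost of $1157, so operating at a loss of $357 is better by $800.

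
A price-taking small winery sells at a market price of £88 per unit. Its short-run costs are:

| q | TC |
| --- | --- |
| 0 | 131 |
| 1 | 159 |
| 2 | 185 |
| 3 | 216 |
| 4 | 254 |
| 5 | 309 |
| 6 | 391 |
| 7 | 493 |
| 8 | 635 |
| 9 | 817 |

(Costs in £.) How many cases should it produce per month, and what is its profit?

q = 6; profit = £137

Profit at each row (π = 88q − TC): q=0: -131; q=1: -71; q=2: -9; q=3: 48; q=4: 98; q=5: 131; q=6: 137; q=7: 123; q=8: 69; q=9: -25.
Profit is maximized at q = 6. AVC there is 260/6 = £43.33 ≤ P, so producing beats shutting down (which would give -£131).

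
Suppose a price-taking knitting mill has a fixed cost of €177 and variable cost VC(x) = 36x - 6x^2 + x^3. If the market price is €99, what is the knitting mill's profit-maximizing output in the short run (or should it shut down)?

Produce at x = 7

Variable cost is VC = 36x - 6x^2 + x^3, so AVC = VC/x = 36 - 6x + x^2 and MC = dTC/dx = 36 - 12x + 3x^2.
AVC hits its minimum where MC = AVC, at x = 3, giving min AVC = 36 - 6·3 + 3^2 = €27.
Because €99 ≥ €27, revenue can cover variable cost; the firm operates.
P = MC gives -63 - 12x + 3x^2 = 0, with roots -3 and 7. Take the larger (rising MC): x* = 7.
Check: AVC at x = 7 is €43 ≤ P, so revenue covers variable cost.
Profit = P·x − TC = 99·7 − 478 = €215.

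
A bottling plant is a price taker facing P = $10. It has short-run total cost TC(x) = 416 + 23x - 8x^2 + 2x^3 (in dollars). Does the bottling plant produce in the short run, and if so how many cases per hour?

Shut down

Strip out fixed cost: VC = 23x - 8x^2 + 2x^3. Then AVC = 23 - 8x + 2x^2 and MC = 23 - 16x + 6x^2.
AVC hits its minimum where MC = AVC, at x = 2, giving min AVC = 23 - 8·2 + 2·2^2 = $15.
Since P = $10 < min AVC = $15, price fails to cover variable cost at any output.
The firm minimizes its loss by shutting down and losing only its fixed cost of $416.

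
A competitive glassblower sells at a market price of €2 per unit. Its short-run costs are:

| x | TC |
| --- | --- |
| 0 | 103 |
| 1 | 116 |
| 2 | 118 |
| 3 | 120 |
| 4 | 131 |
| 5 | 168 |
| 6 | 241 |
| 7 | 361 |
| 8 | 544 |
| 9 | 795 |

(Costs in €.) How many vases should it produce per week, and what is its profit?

Compute π = P·x − TC at each output: x=0: -103; x=1: -114; x=2: -114; x=3: -114; x=4: -123; x=5: -158; x=6: -229; x=7: -347; x=8: -528; x=9: -777.
Profit is highest at x = 0. Equivalently, the lowest AVC in the table is 17/3 ≈ €5.67 at x = 3, and P = €2 falls below it — price never covers variable cost, so the firm shuts down and loses only its fixed cost.

x = 0 (shut down); profit = -€103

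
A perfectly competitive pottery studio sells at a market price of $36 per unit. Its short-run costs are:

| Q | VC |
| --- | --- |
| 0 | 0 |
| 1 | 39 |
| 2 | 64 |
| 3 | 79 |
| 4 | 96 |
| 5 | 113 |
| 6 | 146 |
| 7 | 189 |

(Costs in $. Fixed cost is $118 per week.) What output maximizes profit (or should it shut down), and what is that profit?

Q = 6; profit = -$48

Tabulate TR − TC: Q=0: -118; Q=1: -121; Q=2: -110; Q=3: -89; Q=4: -70; Q=5: -51; Q=6: -48; Q=7: -55.
Profit is maximized at Q = 6. AVC there is 146/6 = $24.33 ≤ P, so producing beats shutting down (which would give -$118).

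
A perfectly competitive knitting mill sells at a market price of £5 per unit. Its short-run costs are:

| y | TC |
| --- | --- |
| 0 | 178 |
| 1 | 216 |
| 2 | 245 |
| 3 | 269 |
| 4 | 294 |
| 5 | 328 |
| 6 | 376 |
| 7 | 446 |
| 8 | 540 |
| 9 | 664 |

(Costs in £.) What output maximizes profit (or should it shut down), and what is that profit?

y = 0 (shut down); profit = -£178

Profit at each row (π = 5y − TC): y=0: -178; y=1: -211; y=2: -235; y=3: -254; y=4: -274; y=5: -303; y=6: -346; y=7: -411; y=8: -500; y=9: -619.
Profit is highest at y = 0. Equivalently, the lowest AVC in the table is 116/4 ≈ £29 at y = 4, and P = £5 falls below it — price never covers variable cost, so the firm shuts down and loses only its fixed cost.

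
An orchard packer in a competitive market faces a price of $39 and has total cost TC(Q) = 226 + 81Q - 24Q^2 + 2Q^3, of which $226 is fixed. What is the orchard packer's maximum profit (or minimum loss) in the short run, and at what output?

Profit = -$30 at Q = 7

AVC = 81 - 24Q + 2Q^2; min AVC = $9 at Q = 6. Since P = $39 ≥ min AVC, the firm produces.
With MC = 81 - 48Q + 6Q^2, P = MC on the upward-sloping part at Q* = 7.
TR = 39·7 = 273. TC = 226 + 77 = 303. Profit = 273 − 303 = -$30.
That loss of $30 beats the $226 the firm would lose by shutting down; producing recovers $196 of fixed cost.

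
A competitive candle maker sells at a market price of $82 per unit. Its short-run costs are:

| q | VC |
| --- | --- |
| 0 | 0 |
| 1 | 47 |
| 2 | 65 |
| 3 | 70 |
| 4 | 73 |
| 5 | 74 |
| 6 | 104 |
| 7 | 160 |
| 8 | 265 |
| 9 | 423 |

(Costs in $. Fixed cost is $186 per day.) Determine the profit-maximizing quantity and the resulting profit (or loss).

Compute π = P·q − TC at each output: q=0: -186; q=1: -151; q=2: -87; q=3: -10; q=4: 69; q=5: 150; q=6: 202; q=7: 228; q=8: 205; q=9: 129.
Profit is maximized at q = 7. AVC there is 160/7 = $22.86 ≤ P, so producing beats shutting down (which would give -$186).

q = 7; profit = $228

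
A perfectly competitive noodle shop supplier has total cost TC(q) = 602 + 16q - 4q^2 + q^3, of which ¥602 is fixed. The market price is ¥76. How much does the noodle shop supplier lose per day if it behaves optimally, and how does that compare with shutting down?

Profit = -¥314 at q = 6

AVC = 16 - 4q + q^2 has its minimum ¥12 at q = 2; price ¥76 clears that bar, so the firm operates.
MC = 16 - 8q + 3q^2. Setting P = MC and taking the root on the rising branch gives q* = 6.
TR = 76·6 = 456. TC = 602 + 168 = 770. Profit = 456 − 770 = -¥314.
That loss of ¥314 beats the ¥602 the firm would lose by shutting down; producing recovers ¥288 of fixed cost.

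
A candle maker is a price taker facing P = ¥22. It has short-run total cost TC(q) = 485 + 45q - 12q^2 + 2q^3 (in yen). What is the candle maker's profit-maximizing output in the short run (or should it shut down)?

Shut down

Variable cost is VC = 45q - 12q^2 + 2q^3, so AVC = VC/q = 45 - 12q + 2q^2 and MC = dTC/dq = 45 - 24q + 6q^2.
The AVC parabola has its vertex at q = 12/4 = 3, where AVC = 45 - 12·3 + 2·3^2 = ¥27.
Since P = ¥22 < min AVC = ¥27, price fails to cover variable cost at any output.
Shutting down limits the loss to fixed cost, ¥485.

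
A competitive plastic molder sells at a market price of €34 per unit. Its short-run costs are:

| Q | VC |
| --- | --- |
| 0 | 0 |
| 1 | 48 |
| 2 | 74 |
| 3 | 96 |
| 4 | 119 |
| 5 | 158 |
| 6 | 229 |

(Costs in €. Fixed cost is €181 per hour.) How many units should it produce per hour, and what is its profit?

Tabulate TR − TC: Q=0: -181; Q=1: -195; Q=2: -187; Q=3: -175; Q=4: -164; Q=5: -169; Q=6: -206.
Profit is maximized at Q = 4. AVC there is 119/4 = €29.75 ≤ P, so producing beats shutting down (which would give -€181).

Q = 4; profit = -€164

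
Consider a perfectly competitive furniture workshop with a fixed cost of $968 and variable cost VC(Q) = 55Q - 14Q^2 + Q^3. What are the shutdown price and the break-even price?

Shutdown price = $6; break-even price = $110

AVC = 55 - 14Q + Q^2; minimized at Q = 7, giving min AVC = $6. That is the shutdown price.
ATC = 968/Q + 55 - 14Q + Q^2. Setting dATC/dQ = −968/Q^2 − 14 + 2Q = 0 gives Q = 11 (since 2·11^3 − 14·11^2 = 968).
min ATC = 968/11 + 55 − 14·11 + 11^2 = $110. That is the break-even price.
For $6 ≤ P < $110 the firm produces at a loss; below $6 it shuts down.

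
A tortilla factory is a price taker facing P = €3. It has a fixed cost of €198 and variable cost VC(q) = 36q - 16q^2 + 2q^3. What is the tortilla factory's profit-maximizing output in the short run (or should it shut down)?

From TC, MC = TC'(q) = 36 - 32q + 6q^2 and AVC = VC/q = 36 - 16q + 2q^2.
AVC hits its minimum where MC = AVC, at q = 4, giving min AVC = 36 - 16·4 + 2·4^2 = €4.
With P < min AVC (€3 < €4), every unit sold adds to the loss.
The firm minimizes its loss by shutting down and losing only its fixed cost of €198.

Shut down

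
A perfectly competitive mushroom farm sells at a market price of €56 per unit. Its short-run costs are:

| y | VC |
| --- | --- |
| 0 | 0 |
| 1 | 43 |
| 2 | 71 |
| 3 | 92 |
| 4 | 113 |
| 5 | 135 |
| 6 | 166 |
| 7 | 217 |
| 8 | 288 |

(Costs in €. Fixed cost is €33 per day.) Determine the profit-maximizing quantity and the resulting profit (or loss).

y = 7; profit = €142

Tabulate TR − TC: y=0: -33; y=1: -20; y=2: 8; y=3: 43; y=4: 78; y=5: 112; y=6: 137; y=7: 142; y=8: 127.
Profit is maximized at y = 7. AVC there is 217/7 = €31 ≤ P, so producing beats shutting down (which would give -€33).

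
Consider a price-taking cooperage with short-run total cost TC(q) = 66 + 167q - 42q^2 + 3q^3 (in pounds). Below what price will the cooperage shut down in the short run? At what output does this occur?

The firm shuts down when price falls below the minimum of average variable cost. AVC = VC/q = 167 - 42q + 3q^2.
dAVC/dq = -42 + 6q = 0 gives q = 7. min AVC = 167 - 42·7 + 3·7^2 = 20.
The firm shuts down for any P below £20.

£20 per unit, at q = 7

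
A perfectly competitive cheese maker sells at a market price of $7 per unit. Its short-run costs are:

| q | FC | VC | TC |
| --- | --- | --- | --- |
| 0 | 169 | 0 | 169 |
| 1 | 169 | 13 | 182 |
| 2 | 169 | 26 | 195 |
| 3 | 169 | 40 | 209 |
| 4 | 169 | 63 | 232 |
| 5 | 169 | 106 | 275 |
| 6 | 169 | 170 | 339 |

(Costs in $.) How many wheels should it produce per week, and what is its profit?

Tabulate TR − TC: q=0: -169; q=1: -175; q=2: -181; q=3: -188; q=4: -204; q=5: -240; q=6: -297.
Profit is highest at q = 0. Equivalently, the lowest AVC in the table is 13/1 ≈ $13 at q = 1, and P = $7 falls below it — price never covers variable cost, so the firm shuts down and loses only its fixed cost.

q = 0 (shut down); profit = -$169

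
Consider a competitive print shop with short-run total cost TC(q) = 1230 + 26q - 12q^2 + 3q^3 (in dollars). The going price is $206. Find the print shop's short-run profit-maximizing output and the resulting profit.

Profit = -$366 at q = 6

AVC = 26 - 12q + 3q^2; min AVC = $14 at q = 2. Since P = $206 ≥ min AVC, the firm produces.
With MC = 26 - 24q + 9q^2, P = MC on the upward-sloping part at q* = 6.
TR = 206·6 = 1236. TC = 1230 + 372 = 1602. Profit = 1236 − 1602 = -$366.
That loss of $366 beats the $1230 the firm would lose by shutting down; producing recovers $864 of fixed cost.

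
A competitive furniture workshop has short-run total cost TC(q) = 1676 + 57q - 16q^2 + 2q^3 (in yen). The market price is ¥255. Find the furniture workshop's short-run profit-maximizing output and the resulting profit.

Profit = -¥56 at q = 9

AVC = 57 - 16q + 2q^2 has its minimum ¥25 at q = 4; price ¥255 clears that bar, so the firm operates.
With MC = 57 - 32q + 6q^2, P = MC on the upward-sloping part at q* = 9.
TR = 255·9 = 2295. TC = 1676 + 675 = 2351. Profit = 2295 − 2351 = -¥56.
By producing, the firm covers all variable cost plus ¥1620 of fixed cost; shutting down would lose the full ¥1676.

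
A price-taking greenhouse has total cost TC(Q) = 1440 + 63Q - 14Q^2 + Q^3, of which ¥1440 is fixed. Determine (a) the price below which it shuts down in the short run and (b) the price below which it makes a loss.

Shutdown price = ¥14; break-even price = ¥159

Shutdown price = min AVC. AVC = 63 - 14Q + Q^2, with vertex at Q = 7 and minimum ¥14.
ATC = 1440/Q + 63 - 14Q + Q^2. Setting dATC/dQ = −1440/Q^2 − 14 + 2Q = 0 gives Q = 12 (since 2·12^3 − 14·12^2 = 1440).
min ATC = 1440/12 + 63 − 14·12 + 12^2 = ¥159. That is the break-even price.
Between these two prices the firm operates at a loss; above ¥159 it earns a profit.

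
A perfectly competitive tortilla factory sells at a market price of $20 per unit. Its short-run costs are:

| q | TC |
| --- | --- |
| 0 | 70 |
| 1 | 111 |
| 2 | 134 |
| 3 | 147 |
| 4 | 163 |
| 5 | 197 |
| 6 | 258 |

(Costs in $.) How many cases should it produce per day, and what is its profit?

q = 0 (shut down); profit = -$70

Profit at each row (π = 20q − TC): q=0: -70; q=1: -91; q=2: -94; q=3: -87; q=4: -83; q=5: -97; q=6: -138.
Profit is highest at q = 0. Equivalently, the lowest AVC in the table is 93/4 ≈ $23.25 at q = 4, and P = $20 falls below it — price never covers variable cost, so the firm shuts down and loses only its fixed cost.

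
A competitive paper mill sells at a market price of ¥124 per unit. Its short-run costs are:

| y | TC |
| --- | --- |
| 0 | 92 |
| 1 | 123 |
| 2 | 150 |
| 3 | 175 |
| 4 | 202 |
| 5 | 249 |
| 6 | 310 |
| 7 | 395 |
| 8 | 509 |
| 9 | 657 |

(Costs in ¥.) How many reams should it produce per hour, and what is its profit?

y = 8; profit = ¥483

Compute π = P·y − TC at each output: y=0: -92; y=1: 1; y=2: 98; y=3: 197; y=4: 294; y=5: 371; y=6: 434; y=7: 473; y=8: 483; y=9: 459.
Profit is maximized at y = 8. AVC there is 417/8 = ¥52.12 ≤ P, so producing beats shutting down (which would give -¥92).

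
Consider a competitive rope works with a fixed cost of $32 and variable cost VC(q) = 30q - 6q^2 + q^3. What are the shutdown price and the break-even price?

Shutdown price = $21; break-even price = $30

AVC = 30 - 6q + q^2; minimized at q = 3, giving min AVC = $21. That is the shutdown price.
ATC = 32/q + 30 - 6q + q^2. Setting dATC/dq = −32/q^2 − 6 + 2q = 0 gives q = 4 (since 2·4^3 − 6·4^2 = 32).
min ATC = 32/4 + 30 − 6·4 + 4^2 = $30. That is the break-even price.
For $21 ≤ P < $30 the firm produces at a loss; below $21 it shuts down.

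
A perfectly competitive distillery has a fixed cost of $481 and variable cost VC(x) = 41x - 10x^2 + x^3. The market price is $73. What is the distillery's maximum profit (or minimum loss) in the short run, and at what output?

AVC = 41 - 10x + x^2 has its minimum $16 at x = 5; price $73 clears that bar, so the firm operates.
MC = 41 - 20x + 3x^2. Setting P = MC and taking the root on the rising branch gives x* = 8.
TR = 73·8 = 584. TC = 481 + 200 = 681. Profit = 584 − 681 = -$97.
That loss of $97 beats the $481 the firm would lose by shutting down; producing recovers $384 of fixed cost.

Profit = -$97 at x = 8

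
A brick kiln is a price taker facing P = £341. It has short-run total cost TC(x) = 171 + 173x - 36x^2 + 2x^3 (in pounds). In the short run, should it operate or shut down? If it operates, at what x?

Variable cost is VC = 173x - 36x^2 + 2x^3, so AVC = VC/x = 173 - 36x + 2x^2 and MC = dTC/dx = 173 - 72x + 6x^2.
AVC hits its minimum where MC = AVC, at x = 9, giving min AVC = 173 - 36·9 + 2·9^2 = £11.
Because £341 ≥ £11, revenue can cover variable cost; the firm operates.
P = MC gives -168 - 72x + 6x^2 = 0, with roots -2 and 14. Take the larger (rising MC): x* = 14.
Check: AVC at x = 14 is £61 ≤ P, so revenue covers variable cost.
Profit = P·x − TC = 341·14 − 1025 = £3749.

Produce at x = 14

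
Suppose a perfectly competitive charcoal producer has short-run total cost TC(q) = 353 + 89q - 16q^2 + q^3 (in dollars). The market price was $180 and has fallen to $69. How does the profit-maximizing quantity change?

AVC = 89 - 16q + q^2, minimized at q = 8 where min AVC = $25. MC = 89 - 32q + 3q^2.
At P = $180 ≥ min AVC, set P = MC on the rising branch: q = 13.
At P = $69 ≥ min AVC, set P = MC: q = 10. The firm stays open but cuts output.

Output falls from 13 to 10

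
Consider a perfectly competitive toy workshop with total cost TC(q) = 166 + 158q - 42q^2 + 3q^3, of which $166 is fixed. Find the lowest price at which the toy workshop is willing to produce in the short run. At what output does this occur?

$11 per unit, at q = 7

The shutdown price is the minimum of AVC. VC = 158q - 42q^2 + 3q^3, so AVC = 158 - 42q + 3q^2.
dAVC/dq = -42 + 6q = 0 gives q = 7. min AVC = 158 - 42·7 + 3·7^2 = 11.
So the shutdown price is $11.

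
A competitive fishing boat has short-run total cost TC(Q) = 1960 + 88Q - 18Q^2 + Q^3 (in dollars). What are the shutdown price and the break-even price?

Shutdown price = $7; break-even price = $172

AVC = 88 - 18Q + Q^2; minimized at Q = 9, giving min AVC = $7. That is the shutdown price.
ATC = 1960/Q + 88 - 18Q + Q^2. Setting dATC/dQ = −1960/Q^2 − 18 + 2Q = 0 gives Q = 14 (since 2·14^3 − 18·14^2 = 1960).
min ATC = 1960/14 + 88 − 18·14 + 14^2 = $172. That is the break-even price.
Between these two prices the firm operates at a loss; above $172 it earns a profit.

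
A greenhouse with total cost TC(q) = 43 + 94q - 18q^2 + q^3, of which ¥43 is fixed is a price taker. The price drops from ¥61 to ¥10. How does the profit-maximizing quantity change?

AVC = 94 - 18q + q^2, minimized at q = 9 where min AVC = ¥13. MC = 94 - 36q + 3q^2.
With P = ¥61 above the shutdown price, P = MC gives q = 11.
At P = ¥10 < min AVC = ¥13, price no longer covers variable cost at any output, so the firm shuts down: q = 0.

Output falls from 11 to 0 (the firm shuts down)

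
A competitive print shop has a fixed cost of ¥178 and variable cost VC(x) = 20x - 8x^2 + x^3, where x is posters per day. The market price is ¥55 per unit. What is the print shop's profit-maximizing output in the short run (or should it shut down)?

Produce at x = 7

Strip out fixed cost: VC = 20x - 8x^2 + x^3. Then AVC = 20 - 8x + x^2 and MC = 20 - 16x + 3x^2.
AVC hits its minimum where MC = AVC, at x = 4, giving min AVC = 20 - 8·4 + 4^2 = ¥4.
P = ¥55 exceeds min AVC = ¥4, so the firm stays open.
Set P = MC: 55 = 20 - 16x + 3x^2 → -35 - 16x + 3x^2 = 0. The roots are x = -5/3 and x = 7; the profit-maximizing output is on the rising part of MC, so x* = 7.
Check: AVC at x = 7 is ¥13 ≤ P, so revenue covers variable cost.
Profit = P·x − TC = 55·7 − 269 = ¥116.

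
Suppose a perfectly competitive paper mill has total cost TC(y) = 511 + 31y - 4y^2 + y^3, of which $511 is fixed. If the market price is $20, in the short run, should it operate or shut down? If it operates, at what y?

Shut down

From TC, MC = TC'(y) = 31 - 8y + 3y^2 and AVC = VC/y = 31 - 4y + y^2.
AVC hits its minimum where MC = AVC, at y = 2, giving min AVC = 31 - 4·2 + 2^2 = $27.
Since P = $20 < min AVC = $27, price fails to cover variable cost at any output.
The firm minimizes its loss by shutting down and losing only its fixed cost of $511.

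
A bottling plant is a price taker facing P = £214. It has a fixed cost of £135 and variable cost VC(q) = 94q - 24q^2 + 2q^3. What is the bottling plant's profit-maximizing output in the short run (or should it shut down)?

From TC, MC = TC'(q) = 94 - 48q + 6q^2 and AVC = VC/q = 94 - 24q + 2q^2.
AVC hits its minimum where MC = AVC, at q = 6, giving min AVC = 94 - 24·6 + 2·6^2 = £22.
P = £214 exceeds min AVC = £22, so the firm stays open.
Solving P = MC: -120 - 48q + 6q^2 = 0 ⇒ q = -2 or 10. On the upward-sloping branch, q* = 10.
Check: AVC at q = 10 is £54 ≤ P, so revenue covers variable cost.
Profit = P·q − TC = 214·10 − 675 = £1465.

Produce at q = 10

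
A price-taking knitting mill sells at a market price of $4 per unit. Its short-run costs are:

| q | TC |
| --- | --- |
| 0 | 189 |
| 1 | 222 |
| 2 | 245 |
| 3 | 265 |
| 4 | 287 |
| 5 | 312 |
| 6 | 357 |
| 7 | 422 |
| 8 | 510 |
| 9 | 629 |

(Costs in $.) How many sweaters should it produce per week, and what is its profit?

q = 0 (shut down); profit = -$189

Tabulate TR − TC: q=0: -189; q=1: -218; q=2: -237; q=3: -253; q=4: -271; q=5: -292; q=6: -333; q=7: -394; q=8: -478; q=9: -593.
Profit is highest at q = 0. Equivalently, the lowest AVC in the table is 98/4 ≈ $24.50 at q = 4, and P = $4 falls below it — price never covers variable cost, so the firm shuts down and loses only its fixed cost.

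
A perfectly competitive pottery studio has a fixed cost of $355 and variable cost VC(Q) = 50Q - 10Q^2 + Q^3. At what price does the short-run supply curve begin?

Short-run supply begins at min AVC. From VC = 50Q - 10Q^2 + Q^3, AVC = 50 - 10Q + Q^2.
At the minimum of AVC, MC = AVC. MC = 50 - 20Q + 3Q^2; setting MC = AVC gives 2Q^2 - 10Q = 0, so Q = 5. min AVC = 25.
So the shutdown price is $25.

$25 per unit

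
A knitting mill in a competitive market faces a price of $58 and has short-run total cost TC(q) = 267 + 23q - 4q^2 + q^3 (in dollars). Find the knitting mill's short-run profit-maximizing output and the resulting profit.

Profit = -$117 at q = 5

AVC = 23 - 4q + q^2; min AVC = $19 at q = 2. Since P = $58 ≥ min AVC, the firm produces.
With MC = 23 - 8q + 3q^2, P = MC on the upward-sloping part at q* = 5.
TR = 58·5 = 290. TC = 267 + 140 = 407. Profit = 290 − 407 = -$117.
Shutting down would mean losing the fixed cost of $267, so operating at a loss of $117 is better by $150.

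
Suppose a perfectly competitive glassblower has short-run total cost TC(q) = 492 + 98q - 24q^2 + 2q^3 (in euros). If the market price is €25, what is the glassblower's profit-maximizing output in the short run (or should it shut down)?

Shut down

Strip out fixed cost: VC = 98q - 24q^2 + 2q^3. Then AVC = 98 - 24q + 2q^2 and MC = 98 - 48q + 6q^2.
The AVC parabola has its vertex at q = 24/4 = 6, where AVC = 98 - 24·6 + 2·6^2 = €26.
Since P = €25 < min AVC = €26, price fails to cover variable cost at any output.
The firm minimizes its loss by shutting down and losing only its fixed cost of €492.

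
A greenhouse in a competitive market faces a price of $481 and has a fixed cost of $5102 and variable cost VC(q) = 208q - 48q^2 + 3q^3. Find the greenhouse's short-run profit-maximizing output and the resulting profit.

AVC = 208 - 48q + 3q^2 has its minimum $16 at q = 8; price $481 clears that bar, so the firm operates.
MC = 208 - 96q + 9q^2. Setting P = MC and taking the root on the rising branch gives q* = 13.
TR = 481·13 = 6253. TC = 5102 + 1183 = 6285. Profit = 6253 − 6285 = -$32.
Shutting down would mean losing the fixed cost of $5102, so operating at a loss of $32 is better by $5070.

Profit = -$32 at q = 13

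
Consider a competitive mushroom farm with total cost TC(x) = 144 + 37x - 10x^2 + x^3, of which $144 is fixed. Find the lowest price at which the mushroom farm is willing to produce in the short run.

$12 per unit

The shutdown price is the minimum of AVC. VC = 37x - 10x^2 + x^3, so AVC = 37 - 10x + x^2.
dAVC/dx = -10 + 2x = 0 gives x = 5. min AVC = 37 - 10·5 + 5^2 = 12.
For P < $12 the firm produces nothing.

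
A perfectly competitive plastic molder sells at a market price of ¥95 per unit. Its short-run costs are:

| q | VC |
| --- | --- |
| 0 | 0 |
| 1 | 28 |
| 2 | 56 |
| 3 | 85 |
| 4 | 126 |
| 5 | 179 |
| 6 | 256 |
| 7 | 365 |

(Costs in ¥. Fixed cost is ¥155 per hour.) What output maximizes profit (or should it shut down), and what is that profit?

Compute π = P·q − TC at each output: q=0: -155; q=1: -88; q=2: -21; q=3: 45; q=4: 99; q=5: 141; q=6: 159; q=7: 145.
Profit is maximized at q = 6. AVC there is 256/6 = ¥42.67 ≤ P, so producing beats shutting down (which would give -¥155).

q = 6; profit = ¥159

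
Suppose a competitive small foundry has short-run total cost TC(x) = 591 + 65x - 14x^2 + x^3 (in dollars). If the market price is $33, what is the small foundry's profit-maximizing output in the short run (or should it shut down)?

Produce at x = 8

From TC, MC = TC'(x) = 65 - 28x + 3x^2 and AVC = VC/x = 65 - 14x + x^2.
AVC is minimized where dAVC/dx = -14 + 2x = 0, at x = 7; min AVC = 65 - 14·7 + 7^2 = $16.
Because $33 ≥ $16, revenue can cover variable cost; the firm operates.
Set P = MC: 33 = 65 - 28x + 3x^2 → 32 - 28x + 3x^2 = 0. The roots are x = 4/3 and x = 8; the profit-maximizing output is on the rising part of MC, so x* = 8.
Check: AVC at x = 8 is $17 ≤ P, so revenue covers variable cost.
Profit = P·x − TC = 33·8 − 727 = -$463, a loss, but smaller than the $591 fixed cost the firm would lose by shutting down.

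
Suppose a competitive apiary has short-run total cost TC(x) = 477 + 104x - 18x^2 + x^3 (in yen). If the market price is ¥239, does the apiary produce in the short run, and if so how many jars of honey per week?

Strip out fixed cost: VC = 104x - 18x^2 + x^3. Then AVC = 104 - 18x + x^2 and MC = 104 - 36x + 3x^2.
AVC hits its minimum where MC = AVC, at x = 9, giving min AVC = 104 - 18·9 + 9^2 = ¥23.
P = ¥239 exceeds min AVC = ¥23, so the firm stays open.
Set P = MC: 239 = 104 - 36x + 3x^2 → -135 - 36x + 3x^2 = 0. The roots are x = -3 and x = 15; the profit-maximizing output is on the rising part of MC, so x* = 15.
Check: AVC at x = 15 is ¥59 ≤ P, so revenue covers variable cost.
Profit = P·x − TC = 239·15 − 1362 = ¥2223.

Produce at x = 15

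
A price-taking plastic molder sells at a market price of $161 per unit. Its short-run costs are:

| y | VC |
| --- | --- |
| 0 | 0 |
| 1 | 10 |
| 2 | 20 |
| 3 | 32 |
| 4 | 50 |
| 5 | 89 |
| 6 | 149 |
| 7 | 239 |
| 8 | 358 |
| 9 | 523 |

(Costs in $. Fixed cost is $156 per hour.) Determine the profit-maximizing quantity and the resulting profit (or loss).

Tabulate TR − TC: y=0: -156; y=1: -5; y=2: 146; y=3: 295; y=4: 438; y=5: 560; y=6: 661; y=7: 732; y=8: 774; y=9: 770.
Profit is maximized at y = 8. AVC there is 358/8 = $44.75 ≤ P, so producing beats shutting down (which would give -$156).

y = 8; profit = $774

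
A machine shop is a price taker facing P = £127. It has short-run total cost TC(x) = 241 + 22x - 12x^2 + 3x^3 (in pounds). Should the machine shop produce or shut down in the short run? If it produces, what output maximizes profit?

From TC, MC = TC'(x) = 22 - 24x + 9x^2 and AVC = VC/x = 22 - 12x + 3x^2.
AVC hits its minimum where MC = AVC, at x = 2, giving min AVC = 22 - 12·2 + 3·2^2 = £10.
Since P = £127 ≥ min AVC = £10, price covers variable cost and the firm should produce.
P = MC gives -105 - 24x + 9x^2 = 0, with roots -7/3 and 5. Take the larger (rising MC): x* = 5.
Check: AVC at x = 5 is £37 ≤ P, so revenue covers variable cost.
Profit = P·x − TC = 127·5 − 426 = £209.

Produce at x = 5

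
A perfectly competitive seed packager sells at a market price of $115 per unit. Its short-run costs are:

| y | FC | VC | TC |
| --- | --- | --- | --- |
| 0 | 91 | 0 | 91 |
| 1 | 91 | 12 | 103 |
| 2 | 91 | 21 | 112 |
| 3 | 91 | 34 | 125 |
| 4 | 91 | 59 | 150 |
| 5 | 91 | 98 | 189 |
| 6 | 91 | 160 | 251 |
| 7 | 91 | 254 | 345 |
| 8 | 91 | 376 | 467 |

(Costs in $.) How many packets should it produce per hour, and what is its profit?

Compute π = P·y − TC at each output: y=0: -91; y=1: 12; y=2: 118; y=3: 220; y=4: 310; y=5: 386; y=6: 439; y=7: 460; y=8: 453.
Profit is maximized at y = 7. AVC there is 254/7 = $36.29 ≤ P, so producing beats shutting down (which would give -$91).

y = 7; profit = $460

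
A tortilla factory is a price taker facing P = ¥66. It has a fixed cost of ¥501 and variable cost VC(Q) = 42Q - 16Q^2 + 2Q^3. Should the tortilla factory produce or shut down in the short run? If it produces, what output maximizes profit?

From TC, MC = TC'(Q) = 42 - 32Q + 6Q^2 and AVC = VC/Q = 42 - 16Q + 2Q^2.
The AVC parabola has its vertex at Q = 16/4 = 4, where AVC = 42 - 16·4 + 2·4^2 = ¥10.
P = ¥66 exceeds min AVC = ¥10, so the firm stays open.
P = MC gives -24 - 32Q + 6Q^2 = 0, with roots -2/3 and 6. Take the larger (rising MC): Q* = 6.
Check: AVC at Q = 6 is ¥18 ≤ P, so revenue covers variable cost.
Profit = P·Q − TC = 66·6 − 609 = -¥213, a loss, but smaller than the ¥501 fixed cost the firm would lose by shutting down.

Produce at Q = 6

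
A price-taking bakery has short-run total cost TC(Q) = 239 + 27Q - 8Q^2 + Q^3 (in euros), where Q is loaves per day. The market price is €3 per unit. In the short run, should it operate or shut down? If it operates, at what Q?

Strip out fixed cost: VC = 27Q - 8Q^2 + Q^3. Then AVC = 27 - 8Q + Q^2 and MC = 27 - 16Q + 3Q^2.
The AVC parabola has its vertex at Q = 8/2 = 4, where AVC = 27 - 8·4 + 4^2 = €11.
With P < min AVC (€3 < €11), every unit sold adds to the loss.
Shutting down limits the loss to fixed cost, €239.

Shut down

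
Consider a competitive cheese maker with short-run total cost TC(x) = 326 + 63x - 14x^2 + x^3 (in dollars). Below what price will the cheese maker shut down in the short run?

Short-run supply begins at min AVC. From VC = 63x - 14x^2 + x^3, AVC = 63 - 14x + x^2.
dAVC/dx = -14 + 2x = 0 gives x = 7. min AVC = 63 - 14·7 + 7^2 = 14.
So the shutdown price is $14.

$14 per unit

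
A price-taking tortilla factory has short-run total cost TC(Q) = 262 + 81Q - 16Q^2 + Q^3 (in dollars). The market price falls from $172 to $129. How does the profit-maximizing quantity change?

Output falls from 13 to 12

MC = 81 - 32Q + 3Q^2; the shutdown threshold is min AVC = $17 (at Q = 8).
At P = $172 ≥ min AVC, set P = MC on the rising branch: Q = 13.
At P = $129 ≥ min AVC, set P = MC: Q = 12. The firm stays open but cuts output.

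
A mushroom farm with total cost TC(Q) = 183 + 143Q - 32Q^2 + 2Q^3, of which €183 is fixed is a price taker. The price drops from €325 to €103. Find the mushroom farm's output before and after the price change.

MC = 143 - 64Q + 6Q^2; the shutdown threshold is min AVC = €15 (at Q = 8).
With P = €325 above the shutdown price, P = MC gives Q = 13.
At P = €103 ≥ min AVC, set P = MC: Q = 10. The firm stays open but cuts output.

Output falls from 13 to 10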